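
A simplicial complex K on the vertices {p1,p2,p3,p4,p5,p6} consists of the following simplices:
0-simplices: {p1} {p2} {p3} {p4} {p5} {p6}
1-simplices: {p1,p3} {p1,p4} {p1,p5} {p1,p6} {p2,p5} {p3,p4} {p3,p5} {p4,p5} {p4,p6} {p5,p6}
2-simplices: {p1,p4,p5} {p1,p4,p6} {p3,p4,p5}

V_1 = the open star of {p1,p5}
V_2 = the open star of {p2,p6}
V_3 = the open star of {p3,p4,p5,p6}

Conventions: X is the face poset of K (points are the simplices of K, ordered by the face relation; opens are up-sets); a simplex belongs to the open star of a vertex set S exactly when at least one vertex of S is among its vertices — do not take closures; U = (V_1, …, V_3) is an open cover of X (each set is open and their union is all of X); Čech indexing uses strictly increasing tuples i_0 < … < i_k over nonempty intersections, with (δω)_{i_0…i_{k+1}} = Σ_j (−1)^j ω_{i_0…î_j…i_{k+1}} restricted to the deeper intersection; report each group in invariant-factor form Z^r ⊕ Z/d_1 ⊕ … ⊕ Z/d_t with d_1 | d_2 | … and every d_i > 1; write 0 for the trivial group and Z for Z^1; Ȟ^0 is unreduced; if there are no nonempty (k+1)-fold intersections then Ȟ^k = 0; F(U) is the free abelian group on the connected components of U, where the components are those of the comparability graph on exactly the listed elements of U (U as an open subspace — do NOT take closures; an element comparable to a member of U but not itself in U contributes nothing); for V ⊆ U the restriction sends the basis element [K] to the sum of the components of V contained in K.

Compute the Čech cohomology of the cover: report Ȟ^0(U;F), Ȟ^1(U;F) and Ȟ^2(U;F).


nerve of the cover:
  V1={{p1},{p5},{p1,p3},{p1,p4},{p1,p5},{p1,p6},{p2,p5},{p3,p5},{p4,p5},{p5,p6},{p1,p4,p5},{p1,p4,p6},{p3,p4,p5}} V2={{p2},{p6},{p1,p6},{p2,p5},{p4,p6},{p5,p6},{p1,p4,p6}} V3={{p3},{p4},{p5},{p6},{p1,p3},{p1,p4},{p1,p5},{p1,p6},{p2,p5},{p3,p4},{p3,p5},{p4,p5},{p4,p6},{p5,p6},{p1,p4,p5},{p1,p4,p6},{p3,p4,p5}}
  V12={{p1,p6},{p2,p5},{p5,p6},{p1,p4,p6}} V13={{p5},{p1,p3},{p1,p4},{p1,p5},{p1,p6},{p2,p5},{p3,p5},{p4,p5},{p5,p6},{p1,p4,p5},{p1,p4,p6},{p3,p4,p5}} V23={{p6},{p1,p6},{p2,p5},{p4,p6},{p5,p6},{p1,p4,p6}}
  V123={{p1,p6},{p2,p5},{p5,p6},{p1,p4,p6}}
components per intersection:
  V1: {{p1},{p5},{p1,p3},{p1,p4},{p1,p5},{p1,p6},{p2,p5},{p3,p5},{p4,p5},{p5,p6},{p1,p4,p5},{p1,p4,p6},{p3,p4,p5}}
  V2: {{p2},{p2,p5}} {{p6},{p1,p6},{p4,p6},{p5,p6},{p1,p4,p6}}
  V3: {{p3},{p4},{p5},{p6},{p1,p3},{p1,p4},{p1,p5},{p1,p6},{p2,p5},{p3,p4},{p3,p5},{p4,p5},{p4,p6},{p5,p6},{p1,p4,p5},{p1,p4,p6},{p3,p4,p5}}
  V12: {{p1,p6},{p1,p4,p6}} {{p2,p5}} {{p5,p6}}
  V13: {{p5},{p1,p4},{p1,p5},{p1,p6},{p2,p5},{p3,p5},{p4,p5},{p5,p6},{p1,p4,p5},{p1,p4,p6},{p3,p4,p5}} {{p1,p3}}
  V23: {{p6},{p1,p6},{p4,p6},{p5,p6},{p1,p4,p6}} {{p2,p5}}
  V123: {{p1,p6},{p1,p4,p6}} {{p2,p5}} {{p5,p6}}
C dims 4,7,3; δ0: rk 3, SNF 1^3; δ1: rk 3, SNF 1^3
Ȟ^0 = (4 − 3) − 0 = 1, so Ȟ^0 ≅ Z
Ȟ^1 = (7 − 3) − 3 = 1, so Ȟ^1 ≅ Z
Ȟ^2 = (3 − 0) − 3 = 0, so Ȟ^2 ≅ 0

Ȟ^0 = Z, Ȟ^1 = Z, Ȟ^2 = 0


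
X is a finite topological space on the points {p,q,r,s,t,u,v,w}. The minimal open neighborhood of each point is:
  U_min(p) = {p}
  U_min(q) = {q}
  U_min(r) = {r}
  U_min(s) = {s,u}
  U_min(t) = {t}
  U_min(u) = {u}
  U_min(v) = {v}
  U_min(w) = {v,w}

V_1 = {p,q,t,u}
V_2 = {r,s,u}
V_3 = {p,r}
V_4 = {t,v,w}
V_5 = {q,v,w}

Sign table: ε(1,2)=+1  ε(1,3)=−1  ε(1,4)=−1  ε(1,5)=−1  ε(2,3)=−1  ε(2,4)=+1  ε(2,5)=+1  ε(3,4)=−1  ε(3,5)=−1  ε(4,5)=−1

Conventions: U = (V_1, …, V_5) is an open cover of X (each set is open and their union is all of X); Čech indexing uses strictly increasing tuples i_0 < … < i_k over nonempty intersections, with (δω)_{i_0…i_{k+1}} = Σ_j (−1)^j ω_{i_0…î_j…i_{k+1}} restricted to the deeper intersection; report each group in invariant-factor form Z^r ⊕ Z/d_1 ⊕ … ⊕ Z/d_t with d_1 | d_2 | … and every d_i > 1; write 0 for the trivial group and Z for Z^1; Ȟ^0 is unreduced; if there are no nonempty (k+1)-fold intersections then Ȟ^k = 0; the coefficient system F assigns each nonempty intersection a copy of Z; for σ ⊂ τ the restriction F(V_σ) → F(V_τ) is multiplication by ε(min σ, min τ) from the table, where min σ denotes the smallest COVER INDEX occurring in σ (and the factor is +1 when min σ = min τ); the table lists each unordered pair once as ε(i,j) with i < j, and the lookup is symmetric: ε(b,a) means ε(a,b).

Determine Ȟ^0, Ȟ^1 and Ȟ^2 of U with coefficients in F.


intersection data:
  V12={u} V13={p} V14={t} V15={q} V23={r} V45={v,w}
C dims 5,6; δ0: rk 5, SNF 1^4·2
Ȟ^0 = (5 − 5) − 0 = 0, so Ȟ^0 ≅ 0
Ȟ^1 = (6 − 0) − 5 = 1 plus torsion [2], so Ȟ^1 ≅ Z ⊕ Z/2
Ȟ^2 = (0 − 0) − 0 = 0, so Ȟ^2 ≅ 0

Ȟ^0 ≅ 0; Ȟ^1 ≅ Z ⊕ Z/2; Ȟ^2 ≅ 0


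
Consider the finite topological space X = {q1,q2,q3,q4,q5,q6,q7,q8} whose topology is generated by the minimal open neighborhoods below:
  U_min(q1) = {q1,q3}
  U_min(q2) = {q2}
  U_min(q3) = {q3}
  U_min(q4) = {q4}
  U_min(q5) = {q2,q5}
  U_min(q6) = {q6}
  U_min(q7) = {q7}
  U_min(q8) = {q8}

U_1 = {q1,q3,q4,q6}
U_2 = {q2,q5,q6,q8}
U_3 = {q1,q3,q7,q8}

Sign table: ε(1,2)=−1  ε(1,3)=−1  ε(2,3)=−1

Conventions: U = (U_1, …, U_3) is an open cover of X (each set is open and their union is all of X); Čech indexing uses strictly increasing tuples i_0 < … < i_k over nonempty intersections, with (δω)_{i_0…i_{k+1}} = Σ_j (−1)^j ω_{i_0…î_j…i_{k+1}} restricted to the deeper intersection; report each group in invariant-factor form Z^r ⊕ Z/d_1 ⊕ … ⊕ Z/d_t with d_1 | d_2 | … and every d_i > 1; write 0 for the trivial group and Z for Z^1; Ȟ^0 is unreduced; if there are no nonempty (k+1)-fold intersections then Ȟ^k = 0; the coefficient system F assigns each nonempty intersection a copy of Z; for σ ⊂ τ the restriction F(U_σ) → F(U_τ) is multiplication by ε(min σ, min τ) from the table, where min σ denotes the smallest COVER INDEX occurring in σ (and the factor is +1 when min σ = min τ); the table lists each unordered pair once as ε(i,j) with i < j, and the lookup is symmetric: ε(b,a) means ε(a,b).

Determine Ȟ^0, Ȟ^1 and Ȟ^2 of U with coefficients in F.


nonempty intersections:
  U12={q6} U13={q1,q3} U23={q8}
C dims 3,3; δ0: rk 3, SNF 1^2·2
Ȟ^0: (3−3)−0=0 ⇒ 0
Ȟ^1: (3−0)−3=0 plus torsion [2] ⇒ Z/2
Ȟ^2: (0−0)−0=0 ⇒ 0

Ȟ^0 = 0, Ȟ^1 = Z/2 and Ȟ^2 = 0


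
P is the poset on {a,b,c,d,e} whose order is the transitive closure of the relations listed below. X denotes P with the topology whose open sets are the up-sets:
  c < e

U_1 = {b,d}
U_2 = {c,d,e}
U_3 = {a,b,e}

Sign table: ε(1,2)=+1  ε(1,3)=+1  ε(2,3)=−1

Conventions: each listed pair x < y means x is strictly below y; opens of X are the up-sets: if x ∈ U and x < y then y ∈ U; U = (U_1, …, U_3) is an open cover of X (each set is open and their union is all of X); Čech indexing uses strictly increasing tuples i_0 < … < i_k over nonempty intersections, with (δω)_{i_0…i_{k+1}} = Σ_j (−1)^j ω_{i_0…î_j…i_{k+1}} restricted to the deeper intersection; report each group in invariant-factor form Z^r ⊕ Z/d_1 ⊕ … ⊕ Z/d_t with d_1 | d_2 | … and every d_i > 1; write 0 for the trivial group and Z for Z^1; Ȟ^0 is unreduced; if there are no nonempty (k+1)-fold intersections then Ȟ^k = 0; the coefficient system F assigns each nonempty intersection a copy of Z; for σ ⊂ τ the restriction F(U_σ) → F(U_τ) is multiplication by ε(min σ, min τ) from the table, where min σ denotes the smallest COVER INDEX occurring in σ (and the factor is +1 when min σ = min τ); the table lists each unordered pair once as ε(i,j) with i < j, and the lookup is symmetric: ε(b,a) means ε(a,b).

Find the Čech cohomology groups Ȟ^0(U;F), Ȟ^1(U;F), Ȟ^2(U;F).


Ȟ^0 ≅ 0; Ȟ^1 ≅ Z/2; Ȟ^2 ≅ 0

nerve of the cover:
  U12={d} U13={b} U23={e}
C dims 3,3; δ0: rk 3, SNF 1^2·2
Ȟ^0 = (3 − 3) − 0 = 0, so Ȟ^0 ≅ 0
Ȟ^1 = (3 − 0) − 3 = 0 plus torsion [2], so Ȟ^1 ≅ Z/2
Ȟ^2 = (0 − 0) − 0 = 0, so Ȟ^2 ≅ 0


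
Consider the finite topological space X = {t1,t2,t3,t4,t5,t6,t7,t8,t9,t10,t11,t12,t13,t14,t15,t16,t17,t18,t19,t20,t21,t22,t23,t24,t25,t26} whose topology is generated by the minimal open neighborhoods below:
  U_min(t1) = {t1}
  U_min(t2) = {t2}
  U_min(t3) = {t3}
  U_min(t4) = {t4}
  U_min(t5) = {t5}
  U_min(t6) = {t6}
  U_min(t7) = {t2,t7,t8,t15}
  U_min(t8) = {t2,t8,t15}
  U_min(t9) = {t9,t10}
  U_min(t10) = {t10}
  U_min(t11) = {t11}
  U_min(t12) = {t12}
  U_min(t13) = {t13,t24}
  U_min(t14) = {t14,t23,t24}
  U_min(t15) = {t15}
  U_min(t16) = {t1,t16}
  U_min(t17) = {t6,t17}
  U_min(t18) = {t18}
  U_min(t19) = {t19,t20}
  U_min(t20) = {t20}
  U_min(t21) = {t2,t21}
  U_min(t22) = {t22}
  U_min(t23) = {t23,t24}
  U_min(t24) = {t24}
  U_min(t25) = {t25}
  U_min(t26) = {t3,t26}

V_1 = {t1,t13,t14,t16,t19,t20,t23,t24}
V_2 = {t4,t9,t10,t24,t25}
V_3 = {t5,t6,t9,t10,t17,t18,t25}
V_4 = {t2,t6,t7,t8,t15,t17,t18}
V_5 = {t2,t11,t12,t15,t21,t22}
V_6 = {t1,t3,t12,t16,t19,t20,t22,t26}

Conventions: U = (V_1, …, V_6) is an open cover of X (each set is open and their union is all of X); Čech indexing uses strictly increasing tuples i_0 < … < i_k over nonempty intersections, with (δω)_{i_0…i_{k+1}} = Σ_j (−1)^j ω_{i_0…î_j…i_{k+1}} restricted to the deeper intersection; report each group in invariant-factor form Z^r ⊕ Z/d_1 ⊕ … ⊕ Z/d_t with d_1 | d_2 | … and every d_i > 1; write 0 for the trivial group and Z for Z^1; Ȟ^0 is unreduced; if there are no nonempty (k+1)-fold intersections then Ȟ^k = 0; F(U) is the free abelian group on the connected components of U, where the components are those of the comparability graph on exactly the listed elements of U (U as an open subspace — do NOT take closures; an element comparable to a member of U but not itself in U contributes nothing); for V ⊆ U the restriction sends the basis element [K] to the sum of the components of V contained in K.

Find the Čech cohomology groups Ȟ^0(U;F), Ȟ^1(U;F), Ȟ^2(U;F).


Ȟ^0 ≅ Z^14,  Ȟ^1 ≅ 0,  Ȟ^2 ≅ 0

nerve of the cover:
  V12={t24} V16={t1,t16,t19,t20} V23={t9,t10,t25} V34={t6,t17,t18} V45={t2,t15} V56={t12,t22}
components per intersection:
  V1: {t1,t16} {t13,t14,t23,t24} {t19,t20}
  V2: {t4} {t9,t10} {t24} {t25}
  V3: {t5} {t6,t17} {t9,t10} {t18} {t25}
  V4: {t2,t7,t8,t15} {t6,t17} {t18}
  V5: {t2,t21} {t11} {t12} {t15} {t22}
  V6: {t1,t16} {t3,t26} {t12} {t19,t20} {t22}
  V12: {t24}
  V16: {t1,t16} {t19,t20}
  V23: {t9,t10} {t25}
  V34: {t6,t17} {t18}
  V45: {t2} {t15}
  V56: {t12} {t22}
C dims 25,11; δ0: rk 11, SNF 1^11
Ȟ^0 = (25 − 11) − 0 = 14, so Ȟ^0 ≅ Z^14
Ȟ^1 = (11 − 0) − 11 = 0, so Ȟ^1 ≅ 0
Ȟ^2 = (0 − 0) − 0 = 0, so Ȟ^2 ≅ 0


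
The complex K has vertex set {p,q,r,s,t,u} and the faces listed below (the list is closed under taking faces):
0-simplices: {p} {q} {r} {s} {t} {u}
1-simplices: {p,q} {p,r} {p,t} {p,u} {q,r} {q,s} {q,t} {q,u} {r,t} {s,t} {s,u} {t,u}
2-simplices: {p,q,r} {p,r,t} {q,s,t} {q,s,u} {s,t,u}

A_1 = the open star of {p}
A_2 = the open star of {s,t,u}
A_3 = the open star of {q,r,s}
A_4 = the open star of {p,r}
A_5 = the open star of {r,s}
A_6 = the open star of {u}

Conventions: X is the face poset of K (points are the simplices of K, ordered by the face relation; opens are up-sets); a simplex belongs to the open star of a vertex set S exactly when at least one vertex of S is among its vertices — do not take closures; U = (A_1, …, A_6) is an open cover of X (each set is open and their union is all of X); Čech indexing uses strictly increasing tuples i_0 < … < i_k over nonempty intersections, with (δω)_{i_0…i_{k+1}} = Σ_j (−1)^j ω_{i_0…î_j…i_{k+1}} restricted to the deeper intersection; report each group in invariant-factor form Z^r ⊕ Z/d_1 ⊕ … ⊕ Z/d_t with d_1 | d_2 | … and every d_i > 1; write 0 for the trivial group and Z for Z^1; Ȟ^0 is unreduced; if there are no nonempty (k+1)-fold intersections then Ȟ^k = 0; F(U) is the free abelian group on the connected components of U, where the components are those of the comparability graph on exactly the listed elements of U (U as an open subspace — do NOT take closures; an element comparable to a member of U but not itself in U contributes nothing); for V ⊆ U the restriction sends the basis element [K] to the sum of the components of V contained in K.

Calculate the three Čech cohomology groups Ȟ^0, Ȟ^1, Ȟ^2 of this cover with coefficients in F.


Ȟ^0 = Z, Ȟ^1 = Z^2, Ȟ^2 = 0

nonempty overlaps:
  A1={{p},{p,q},{p,r},{p,t},{p,u},{p,q,r},{p,r,t}} A2={{s},{t},{u},{p,t},{p,u},{q,s},{q,t},{q,u},{r,t},{s,t},{s,u},{t,u},{p,r,t},{q,s,t},{q,s,u},{s,t,u}} A3={{q},{r},{s},{p,q},{p,r},{q,r},{q,s},{q,t},{q,u},{r,t},{s,t},{s,u},{p,q,r},{p,r,t},{q,s,t},{q,s,u},{s,t,u}} A4={{p},{r},{p,q},{p,r},{p,t},{p,u},{q,r},{r,t},{p,q,r},{p,r,t}} A5={{r},{s},{p,r},{q,r},{q,s},{r,t},{s,t},{s,u},{p,q,r},{p,r,t},{q,s,t},{q,s,u},{s,t,u}} A6={{u},{p,u},{q,u},{s,u},{t,u},{q,s,u},{s,t,u}}
  A12={{p,t},{p,u},{p,r,t}} A13={{p,q},{p,r},{p,q,r},{p,r,t}} A14={{p},{p,q},{p,r},{p,t},{p,u},{p,q,r},{p,r,t}} A15={{p,r},{p,q,r},{p,r,t}} A16={{p,u}} A23={{s},{q,s},{q,t},{q,u},{r,t},{s,t},{s,u},{p,r,t},{q,s,t},{q,s,u},{s,t,u}} A24={{p,t},{p,u},{r,t},{p,r,t}} A25={{s},{q,s},{r,t},{s,t},{s,u},{p,r,t},{q,s,t},{q,s,u},{s,t,u}} A26={{u},{p,u},{q,u},{s,u},{t,u},{q,s,u},{s,t,u}} A34={{r},{p,q},{p,r},{q,r},{r,t},{p,q,r},{p,r,t}} A35={{r},{s},{p,r},{q,r},{q,s},{r,t},{s,t},{s,u},{p,q,r},{p,r,t},{q,s,t},{q,s,u},{s,t,u}} A36={{q,u},{s,u},{q,s,u},{s,t,u}} A45={{r},{p,r},{q,r},{r,t},{p,q,r},{p,r,t}} A46={{p,u}} A56={{s,u},{q,s,u},{s,t,u}}
  A123={{p,r,t}} A124={{p,t},{p,u},{p,r,t}} A125={{p,r,t}} A126={{p,u}} A134={{p,q},{p,r},{p,q,r},{p,r,t}} A135={{p,r},{p,q,r},{p,r,t}} A145={{p,r},{p,q,r},{p,r,t}} A146={{p,u}} A234={{r,t},{p,r,t}} A235={{s},{q,s},{r,t},{s,t},{s,u},{p,r,t},{q,s,t},{q,s,u},{s,t,u}} A236={{q,u},{s,u},{q,s,u},{s,t,u}} A245={{r,t},{p,r,t}} A246={{p,u}} A256={{s,u},{q,s,u},{s,t,u}} A345={{r},{p,r},{q,r},{r,t},{p,q,r},{p,r,t}} A356={{s,u},{q,s,u},{s,t,u}}
  A1234={{p,r,t}} A1235={{p,r,t}} A1245={{p,r,t}} A1246={{p,u}} A1345={{p,r},{p,q,r},{p,r,t}} A2345={{r,t},{p,r,t}} A2356={{s,u},{q,s,u},{s,t,u}}
  A12345={{p,r,t}}
components per intersection:
  A1: {{p},{p,q},{p,r},{p,t},{p,u},{p,q,r},{p,r,t}}
  A2: {{s},{t},{u},{p,t},{p,u},{q,s},{q,t},{q,u},{r,t},{s,t},{s,u},{t,u},{p,r,t},{q,s,t},{q,s,u},{s,t,u}}
  A3: {{q},{r},{s},{p,q},{p,r},{q,r},{q,s},{q,t},{q,u},{r,t},{s,t},{s,u},{p,q,r},{p,r,t},{q,s,t},{q,s,u},{s,t,u}}
  A4: {{p},{r},{p,q},{p,r},{p,t},{p,u},{q,r},{r,t},{p,q,r},{p,r,t}}
  A5: {{r},{p,r},{q,r},{r,t},{p,q,r},{p,r,t}} {{s},{q,s},{s,t},{s,u},{q,s,t},{q,s,u},{s,t,u}}
  A6: {{u},{p,u},{q,u},{s,u},{t,u},{q,s,u},{s,t,u}}
  A12: {{p,t},{p,r,t}} {{p,u}}
  A13: {{p,q},{p,r},{p,q,r},{p,r,t}}
  A14: {{p},{p,q},{p,r},{p,t},{p,u},{p,q,r},{p,r,t}}
  A15: {{p,r},{p,q,r},{p,r,t}}
  A16: {{p,u}}
  A23: {{s},{q,s},{q,t},{q,u},{s,t},{s,u},{q,s,t},{q,s,u},{s,t,u}} {{r,t},{p,r,t}}
  A24: {{p,t},{r,t},{p,r,t}} {{p,u}}
  A25: {{s},{q,s},{s,t},{s,u},{q,s,t},{q,s,u},{s,t,u}} {{r,t},{p,r,t}}
  A26: {{u},{p,u},{q,u},{s,u},{t,u},{q,s,u},{s,t,u}}
  A34: {{r},{p,q},{p,r},{q,r},{r,t},{p,q,r},{p,r,t}}
  A35: {{r},{p,r},{q,r},{r,t},{p,q,r},{p,r,t}} {{s},{q,s},{s,t},{s,u},{q,s,t},{q,s,u},{s,t,u}}
  A36: {{q,u},{s,u},{q,s,u},{s,t,u}}
  A45: {{r},{p,r},{q,r},{r,t},{p,q,r},{p,r,t}}
  A46: {{p,u}}
  A56: {{s,u},{q,s,u},{s,t,u}}
  A123: {{p,r,t}}
  A124: {{p,t},{p,r,t}} {{p,u}}
  A125: {{p,r,t}}
  A126: {{p,u}}
  A134: {{p,q},{p,r},{p,q,r},{p,r,t}}
  A135: {{p,r},{p,q,r},{p,r,t}}
  A145: {{p,r},{p,q,r},{p,r,t}}
  A146: {{p,u}}
  A234: {{r,t},{p,r,t}}
  A235: {{s},{q,s},{s,t},{s,u},{q,s,t},{q,s,u},{s,t,u}} {{r,t},{p,r,t}}
  A236: {{q,u},{s,u},{q,s,u},{s,t,u}}
  A245: {{r,t},{p,r,t}}
  A246: {{p,u}}
  A256: {{s,u},{q,s,u},{s,t,u}}
  A345: {{r},{p,r},{q,r},{r,t},{p,q,r},{p,r,t}}
  A356: {{s,u},{q,s,u},{s,t,u}}
  A1234: {{p,r,t}}
  A1235: {{p,r,t}}
  A1245: {{p,r,t}}
  A1246: {{p,u}}
  A1345: {{p,r},{p,q,r},{p,r,t}}
  A2345: {{r,t},{p,r,t}}
  A2356: {{s,u},{q,s,u},{s,t,u}}
  A12345: {{p,r,t}}
C dims 7,20,18,7; δ0: rk 6, SNF 1^6; δ1: rk 12, SNF 1^12; δ2: rk 6, SNF 1^6
degree 0: 7−6−0 = 1 → Ȟ^0 ≅ Z
degree 1: 20−12−6 = 2 → Ȟ^1 ≅ Z^2
degree 2: 18−6−12 = 0 → Ȟ^2 ≅ 0


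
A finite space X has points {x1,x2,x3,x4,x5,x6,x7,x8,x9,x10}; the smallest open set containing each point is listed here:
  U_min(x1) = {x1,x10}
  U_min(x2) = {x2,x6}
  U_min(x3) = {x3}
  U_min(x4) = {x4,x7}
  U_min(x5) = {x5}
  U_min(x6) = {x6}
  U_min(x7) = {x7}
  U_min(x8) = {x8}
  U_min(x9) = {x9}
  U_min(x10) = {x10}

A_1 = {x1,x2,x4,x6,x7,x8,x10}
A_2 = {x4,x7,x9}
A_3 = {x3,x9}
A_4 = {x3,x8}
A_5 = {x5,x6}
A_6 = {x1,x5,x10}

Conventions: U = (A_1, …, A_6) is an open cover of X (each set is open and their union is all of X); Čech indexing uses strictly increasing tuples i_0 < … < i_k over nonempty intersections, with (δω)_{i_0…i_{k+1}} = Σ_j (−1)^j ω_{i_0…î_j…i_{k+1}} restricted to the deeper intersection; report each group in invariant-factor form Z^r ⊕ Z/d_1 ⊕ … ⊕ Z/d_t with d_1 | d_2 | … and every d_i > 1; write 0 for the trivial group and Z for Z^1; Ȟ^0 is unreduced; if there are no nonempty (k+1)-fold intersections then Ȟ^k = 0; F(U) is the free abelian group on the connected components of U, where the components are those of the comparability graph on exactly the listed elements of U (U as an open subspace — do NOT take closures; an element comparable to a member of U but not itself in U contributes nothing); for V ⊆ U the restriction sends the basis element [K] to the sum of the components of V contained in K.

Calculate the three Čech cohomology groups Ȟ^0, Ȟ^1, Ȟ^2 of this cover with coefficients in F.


Ȟ^0(U;F) ≅ Z^7,  Ȟ^1(U;F) ≅ 0,  Ȟ^2(U;F) ≅ 0

nerve of the cover:
  A12={x4,x7} A14={x8} A15={x6} A16={x1,x10} A23={x9} A34={x3} A56={x5}
components per intersection:
  A1: {x1,x10} {x2,x6} {x4,x7} {x8}
  A2: {x4,x7} {x9}
  A3: {x3} {x9}
  A4: {x3} {x8}
  A5: {x5} {x6}
  A6: {x1,x10} {x5}
  A12: {x4,x7}
  A14: {x8}
  A15: {x6}
  A16: {x1,x10}
  A23: {x9}
  A34: {x3}
  A56: {x5}
C dims 14,7; δ0: rk 7, SNF 1^7
Ȟ^0 = (14 − 7) − 0 = 7, so Ȟ^0 ≅ Z^7
Ȟ^1 = (7 − 0) − 7 = 0, so Ȟ^1 ≅ 0
Ȟ^2 = (0 − 0) − 0 = 0, so Ȟ^2 ≅ 0


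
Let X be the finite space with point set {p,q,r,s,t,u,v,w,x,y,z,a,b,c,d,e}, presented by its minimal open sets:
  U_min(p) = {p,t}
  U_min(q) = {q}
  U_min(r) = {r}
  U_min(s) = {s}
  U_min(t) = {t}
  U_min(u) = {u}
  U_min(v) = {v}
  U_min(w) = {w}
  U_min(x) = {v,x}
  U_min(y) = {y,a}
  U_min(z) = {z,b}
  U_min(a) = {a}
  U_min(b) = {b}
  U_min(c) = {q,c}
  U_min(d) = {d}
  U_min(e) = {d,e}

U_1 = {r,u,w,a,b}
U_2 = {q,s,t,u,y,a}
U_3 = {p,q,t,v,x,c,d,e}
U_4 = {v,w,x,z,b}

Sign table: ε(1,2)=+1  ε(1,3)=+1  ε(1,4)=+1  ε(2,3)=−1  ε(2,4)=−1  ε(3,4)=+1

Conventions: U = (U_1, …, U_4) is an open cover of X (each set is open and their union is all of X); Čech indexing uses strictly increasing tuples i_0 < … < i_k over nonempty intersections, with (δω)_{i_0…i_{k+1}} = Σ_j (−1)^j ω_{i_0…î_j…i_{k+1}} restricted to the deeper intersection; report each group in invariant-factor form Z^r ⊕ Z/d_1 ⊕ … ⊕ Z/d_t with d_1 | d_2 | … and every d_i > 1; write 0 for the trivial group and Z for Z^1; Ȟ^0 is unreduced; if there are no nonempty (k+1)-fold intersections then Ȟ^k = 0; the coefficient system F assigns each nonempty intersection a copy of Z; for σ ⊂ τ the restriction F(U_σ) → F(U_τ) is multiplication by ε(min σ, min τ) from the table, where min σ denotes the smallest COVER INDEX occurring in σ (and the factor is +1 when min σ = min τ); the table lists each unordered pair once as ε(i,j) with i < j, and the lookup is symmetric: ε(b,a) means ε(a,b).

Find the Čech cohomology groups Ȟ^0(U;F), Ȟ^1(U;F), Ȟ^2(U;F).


Ȟ^0 = 0, Ȟ^1 = Z/2, Ȟ^2 = 0

nonempty intersections:
  U12={u,a} U14={w,b} U23={q,t} U34={v,x}
C dims 4,4; δ0: rk 4, SNF 1^3·2
Ȟ^0: (4−4)−0=0 ⇒ 0
Ȟ^1: (4−0)−4=0 plus torsion [2] ⇒ Z/2
Ȟ^2: (0−0)−0=0 ⇒ 0


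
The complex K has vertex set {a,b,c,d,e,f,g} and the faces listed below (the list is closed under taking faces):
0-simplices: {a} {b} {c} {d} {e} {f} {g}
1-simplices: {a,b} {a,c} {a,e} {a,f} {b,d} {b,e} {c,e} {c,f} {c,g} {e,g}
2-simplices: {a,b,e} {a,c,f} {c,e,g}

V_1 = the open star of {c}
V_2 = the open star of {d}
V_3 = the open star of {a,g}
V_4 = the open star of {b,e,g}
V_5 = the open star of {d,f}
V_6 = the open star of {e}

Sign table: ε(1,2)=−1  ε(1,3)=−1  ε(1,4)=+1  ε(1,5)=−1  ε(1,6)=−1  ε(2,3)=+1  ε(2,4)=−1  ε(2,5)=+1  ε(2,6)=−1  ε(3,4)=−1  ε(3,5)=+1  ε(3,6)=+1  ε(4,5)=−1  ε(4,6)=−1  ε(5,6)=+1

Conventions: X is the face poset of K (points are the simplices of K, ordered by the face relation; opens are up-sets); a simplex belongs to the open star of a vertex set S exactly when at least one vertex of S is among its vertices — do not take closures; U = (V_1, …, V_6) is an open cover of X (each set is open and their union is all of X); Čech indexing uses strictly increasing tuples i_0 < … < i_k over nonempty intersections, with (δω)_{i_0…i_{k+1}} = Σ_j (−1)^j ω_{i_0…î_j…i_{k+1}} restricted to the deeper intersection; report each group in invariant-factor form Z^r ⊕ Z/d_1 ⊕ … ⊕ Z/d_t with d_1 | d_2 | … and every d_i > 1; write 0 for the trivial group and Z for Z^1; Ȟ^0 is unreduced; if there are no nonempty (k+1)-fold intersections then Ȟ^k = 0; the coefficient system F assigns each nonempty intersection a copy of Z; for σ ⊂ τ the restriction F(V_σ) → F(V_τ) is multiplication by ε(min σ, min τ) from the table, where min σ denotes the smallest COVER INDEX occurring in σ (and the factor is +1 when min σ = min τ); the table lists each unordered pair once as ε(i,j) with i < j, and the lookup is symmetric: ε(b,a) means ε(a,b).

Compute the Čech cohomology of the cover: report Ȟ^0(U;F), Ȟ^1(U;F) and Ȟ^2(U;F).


Ȟ^0(U;F) ≅ Z, Ȟ^1(U;F) ≅ Z and Ȟ^2(U;F) ≅ 0

intersection data:
  V1={{c},{a,c},{c,e},{c,f},{c,g},{a,c,f},{c,e,g}} V2={{d},{b,d}} V3={{a},{g},{a,b},{a,c},{a,e},{a,f},{c,g},{e,g},{a,b,e},{a,c,f},{c,e,g}} V4={{b},{e},{g},{a,b},{a,e},{b,d},{b,e},{c,e},{c,g},{e,g},{a,b,e},{c,e,g}} V5={{d},{f},{a,f},{b,d},{c,f},{a,c,f}} V6={{e},{a,e},{b,e},{c,e},{e,g},{a,b,e},{c,e,g}}
  V13={{a,c},{c,g},{a,c,f},{c,e,g}} V14={{c,e},{c,g},{c,e,g}} V15={{c,f},{a,c,f}} V16={{c,e},{c,e,g}} V24={{b,d}} V25={{d},{b,d}} V34={{g},{a,b},{a,e},{c,g},{e,g},{a,b,e},{c,e,g}} V35={{a,f},{a,c,f}} V36={{a,e},{e,g},{a,b,e},{c,e,g}} V45={{b,d}} V46={{e},{a,e},{b,e},{c,e},{e,g},{a,b,e},{c,e,g}}
  V134={{c,g},{c,e,g}} V135={{a,c,f}} V136={{c,e,g}} V146={{c,e},{c,e,g}} V245={{b,d}} V346={{a,e},{e,g},{a,b,e},{c,e,g}}
  V1346={{c,e,g}}
C dims 6,11,6,1; δ0: rk 5, SNF 1^5; δ1: rk 5, SNF 1^5; δ2: rk 1, SNF 1^1
Ȟ^0 = (6 − 5) − 0 = 1, so Ȟ^0 ≅ Z
Ȟ^1 = (11 − 5) − 5 = 1, so Ȟ^1 ≅ Z
Ȟ^2 = (6 − 1) − 5 = 0, so Ȟ^2 ≅ 0


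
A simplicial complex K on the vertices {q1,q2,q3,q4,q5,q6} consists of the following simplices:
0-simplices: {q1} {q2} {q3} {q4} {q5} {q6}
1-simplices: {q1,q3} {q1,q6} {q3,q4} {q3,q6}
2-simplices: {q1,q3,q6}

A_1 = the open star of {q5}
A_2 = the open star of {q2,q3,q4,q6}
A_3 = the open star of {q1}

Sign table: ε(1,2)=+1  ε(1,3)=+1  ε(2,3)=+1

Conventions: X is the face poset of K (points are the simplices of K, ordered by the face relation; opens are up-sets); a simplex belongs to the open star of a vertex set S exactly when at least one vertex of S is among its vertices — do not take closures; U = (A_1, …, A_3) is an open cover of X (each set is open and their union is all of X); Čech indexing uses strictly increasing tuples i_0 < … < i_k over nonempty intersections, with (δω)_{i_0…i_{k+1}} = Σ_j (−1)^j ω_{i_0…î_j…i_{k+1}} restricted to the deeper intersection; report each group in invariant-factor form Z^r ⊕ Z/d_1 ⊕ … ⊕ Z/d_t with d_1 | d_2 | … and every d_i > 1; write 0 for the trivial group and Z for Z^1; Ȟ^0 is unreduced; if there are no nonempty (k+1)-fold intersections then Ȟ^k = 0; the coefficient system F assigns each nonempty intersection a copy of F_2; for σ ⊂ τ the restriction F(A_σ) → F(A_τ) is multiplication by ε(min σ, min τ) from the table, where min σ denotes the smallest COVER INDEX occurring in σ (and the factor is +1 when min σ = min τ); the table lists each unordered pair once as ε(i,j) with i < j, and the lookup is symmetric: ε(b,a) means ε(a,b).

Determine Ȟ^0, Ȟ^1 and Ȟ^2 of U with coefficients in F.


intersection data:
  A1={{q5}} A2={{q2},{q3},{q4},{q6},{q1,q3},{q1,q6},{q3,q4},{q3,q6},{q1,q3,q6}} A3={{q1},{q1,q3},{q1,q6},{q1,q3,q6}}
  A23={{q1,q3},{q1,q6},{q1,q3,q6}}
C dims 3,1; δ0: rk_F2 1
Ȟ^0 = (3 − 1) − 0 = 2, so Ȟ^0 ≅ Z/2 ⊕ Z/2
Ȟ^1 = (1 − 0) − 1 = 0, so Ȟ^1 ≅ 0
Ȟ^2 = (0 − 0) − 0 = 0, so Ȟ^2 ≅ 0

Ȟ^0 ≅ Z/2 ⊕ Z/2, Ȟ^1 ≅ 0 and Ȟ^2 ≅ 0


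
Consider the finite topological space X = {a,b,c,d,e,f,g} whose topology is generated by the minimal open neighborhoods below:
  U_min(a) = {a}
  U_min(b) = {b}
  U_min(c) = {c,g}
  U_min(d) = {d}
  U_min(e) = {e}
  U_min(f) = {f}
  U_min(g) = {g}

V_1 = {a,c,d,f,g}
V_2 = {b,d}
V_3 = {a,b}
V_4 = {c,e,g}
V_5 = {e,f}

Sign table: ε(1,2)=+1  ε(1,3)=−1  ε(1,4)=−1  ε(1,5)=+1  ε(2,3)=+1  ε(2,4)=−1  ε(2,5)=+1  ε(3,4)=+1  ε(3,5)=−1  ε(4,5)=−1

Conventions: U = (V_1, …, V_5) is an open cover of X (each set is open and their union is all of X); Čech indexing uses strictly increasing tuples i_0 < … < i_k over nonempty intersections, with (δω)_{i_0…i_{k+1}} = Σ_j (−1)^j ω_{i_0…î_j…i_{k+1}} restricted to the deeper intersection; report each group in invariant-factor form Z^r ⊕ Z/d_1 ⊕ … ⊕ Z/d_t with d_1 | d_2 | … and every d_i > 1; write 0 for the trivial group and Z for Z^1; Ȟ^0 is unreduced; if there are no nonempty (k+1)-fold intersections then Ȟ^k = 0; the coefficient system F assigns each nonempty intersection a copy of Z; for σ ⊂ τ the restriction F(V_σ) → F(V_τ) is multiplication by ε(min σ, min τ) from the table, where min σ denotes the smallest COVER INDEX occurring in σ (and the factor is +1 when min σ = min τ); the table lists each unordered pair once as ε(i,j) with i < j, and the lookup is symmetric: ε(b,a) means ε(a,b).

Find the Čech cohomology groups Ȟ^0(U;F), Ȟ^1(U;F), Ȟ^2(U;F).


Ȟ^0(U;F) ≅ 0,  Ȟ^1(U;F) ≅ Z ⊕ Z/2,  Ȟ^2(U;F) ≅ 0

nonempty intersections:
  V12={d} V13={a} V14={c,g} V15={f} V23={b} V45={e}
C dims 5,6; δ0: rk 5, SNF 1^4·2
Ȟ^0: (5−5)−0=0 ⇒ 0
Ȟ^1: (6−0)−5=1 plus torsion [2] ⇒ Z ⊕ Z/2
Ȟ^2: (0−0)−0=0 ⇒ 0


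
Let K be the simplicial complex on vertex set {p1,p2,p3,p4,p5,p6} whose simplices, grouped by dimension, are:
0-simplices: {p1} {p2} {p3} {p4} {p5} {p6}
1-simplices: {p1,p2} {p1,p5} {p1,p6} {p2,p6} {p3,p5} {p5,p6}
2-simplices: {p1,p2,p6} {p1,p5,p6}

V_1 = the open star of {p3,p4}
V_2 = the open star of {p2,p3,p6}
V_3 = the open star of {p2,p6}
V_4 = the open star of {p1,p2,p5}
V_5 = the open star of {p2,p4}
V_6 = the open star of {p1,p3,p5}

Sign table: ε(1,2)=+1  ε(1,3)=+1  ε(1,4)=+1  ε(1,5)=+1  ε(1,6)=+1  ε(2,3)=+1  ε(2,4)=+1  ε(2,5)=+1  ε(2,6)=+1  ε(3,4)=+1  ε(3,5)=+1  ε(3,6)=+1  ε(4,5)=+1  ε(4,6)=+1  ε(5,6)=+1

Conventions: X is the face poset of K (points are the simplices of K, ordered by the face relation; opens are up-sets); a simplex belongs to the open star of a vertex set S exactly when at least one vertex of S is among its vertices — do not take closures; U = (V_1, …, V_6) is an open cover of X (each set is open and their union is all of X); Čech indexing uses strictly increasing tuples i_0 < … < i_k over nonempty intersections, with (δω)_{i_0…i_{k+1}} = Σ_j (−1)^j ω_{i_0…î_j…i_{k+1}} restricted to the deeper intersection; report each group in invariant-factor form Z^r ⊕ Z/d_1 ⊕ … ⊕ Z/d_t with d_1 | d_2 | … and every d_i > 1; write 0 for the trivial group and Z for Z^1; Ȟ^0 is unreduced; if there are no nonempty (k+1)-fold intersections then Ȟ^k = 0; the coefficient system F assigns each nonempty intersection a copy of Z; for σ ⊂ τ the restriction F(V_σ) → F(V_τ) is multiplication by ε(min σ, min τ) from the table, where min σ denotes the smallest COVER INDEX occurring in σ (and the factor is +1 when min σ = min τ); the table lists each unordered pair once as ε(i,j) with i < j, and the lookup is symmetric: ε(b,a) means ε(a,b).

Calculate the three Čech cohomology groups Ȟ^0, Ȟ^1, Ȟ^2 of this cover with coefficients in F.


Ȟ^0(U;F) ≅ Z; Ȟ^1(U;F) ≅ Z; Ȟ^2(U;F) ≅ 0

cover nerve:
  V1={{p3},{p4},{p3,p5}} V2={{p2},{p3},{p6},{p1,p2},{p1,p6},{p2,p6},{p3,p5},{p5,p6},{p1,p2,p6},{p1,p5,p6}} V3={{p2},{p6},{p1,p2},{p1,p6},{p2,p6},{p5,p6},{p1,p2,p6},{p1,p5,p6}} V4={{p1},{p2},{p5},{p1,p2},{p1,p5},{p1,p6},{p2,p6},{p3,p5},{p5,p6},{p1,p2,p6},{p1,p5,p6}} V5={{p2},{p4},{p1,p2},{p2,p6},{p1,p2,p6}} V6={{p1},{p3},{p5},{p1,p2},{p1,p5},{p1,p6},{p3,p5},{p5,p6},{p1,p2,p6},{p1,p5,p6}}
  V12={{p3},{p3,p5}} V14={{p3,p5}} V15={{p4}} V16={{p3},{p3,p5}} V23={{p2},{p6},{p1,p2},{p1,p6},{p2,p6},{p5,p6},{p1,p2,p6},{p1,p5,p6}} V24={{p2},{p1,p2},{p1,p6},{p2,p6},{p3,p5},{p5,p6},{p1,p2,p6},{p1,p5,p6}} V25={{p2},{p1,p2},{p2,p6},{p1,p2,p6}} V26={{p3},{p1,p2},{p1,p6},{p3,p5},{p5,p6},{p1,p2,p6},{p1,p5,p6}} V34={{p2},{p1,p2},{p1,p6},{p2,p6},{p5,p6},{p1,p2,p6},{p1,p5,p6}} V35={{p2},{p1,p2},{p2,p6},{p1,p2,p6}} V36={{p1,p2},{p1,p6},{p5,p6},{p1,p2,p6},{p1,p5,p6}} V45={{p2},{p1,p2},{p2,p6},{p1,p2,p6}} V46={{p1},{p5},{p1,p2},{p1,p5},{p1,p6},{p3,p5},{p5,p6},{p1,p2,p6},{p1,p5,p6}} V56={{p1,p2},{p1,p2,p6}}
  V124={{p3,p5}} V126={{p3},{p3,p5}} V146={{p3,p5}} V234={{p2},{p1,p2},{p1,p6},{p2,p6},{p5,p6},{p1,p2,p6},{p1,p5,p6}} V235={{p2},{p1,p2},{p2,p6},{p1,p2,p6}} V236={{p1,p2},{p1,p6},{p5,p6},{p1,p2,p6},{p1,p5,p6}} V245={{p2},{p1,p2},{p2,p6},{p1,p2,p6}} V246={{p1,p2},{p1,p6},{p3,p5},{p5,p6},{p1,p2,p6},{p1,p5,p6}} V256={{p1,p2},{p1,p2,p6}} V345={{p2},{p1,p2},{p2,p6},{p1,p2,p6}} V346={{p1,p2},{p1,p6},{p5,p6},{p1,p2,p6},{p1,p5,p6}} V356={{p1,p2},{p1,p2,p6}} V456={{p1,p2},{p1,p2,p6}}
  V1246={{p3,p5}} V2345={{p2},{p1,p2},{p2,p6},{p1,p2,p6}} V2346={{p1,p2},{p1,p6},{p5,p6},{p1,p2,p6},{p1,p5,p6}} V2356={{p1,p2},{p1,p2,p6}} V2456={{p1,p2},{p1,p2,p6}} V3456={{p1,p2},{p1,p2,p6}}
  V23456={{p1,p2},{p1,p2,p6}}
C dims 6,14,13,6; δ0: rk 5, SNF 1^5; δ1: rk 8, SNF 1^8; δ2: rk 5, SNF 1^5
Ȟ^0: (6−5)−0=1 ⇒ Z
Ȟ^1: (14−8)−5=1 ⇒ Z
Ȟ^2: (13−5)−8=0 ⇒ 0


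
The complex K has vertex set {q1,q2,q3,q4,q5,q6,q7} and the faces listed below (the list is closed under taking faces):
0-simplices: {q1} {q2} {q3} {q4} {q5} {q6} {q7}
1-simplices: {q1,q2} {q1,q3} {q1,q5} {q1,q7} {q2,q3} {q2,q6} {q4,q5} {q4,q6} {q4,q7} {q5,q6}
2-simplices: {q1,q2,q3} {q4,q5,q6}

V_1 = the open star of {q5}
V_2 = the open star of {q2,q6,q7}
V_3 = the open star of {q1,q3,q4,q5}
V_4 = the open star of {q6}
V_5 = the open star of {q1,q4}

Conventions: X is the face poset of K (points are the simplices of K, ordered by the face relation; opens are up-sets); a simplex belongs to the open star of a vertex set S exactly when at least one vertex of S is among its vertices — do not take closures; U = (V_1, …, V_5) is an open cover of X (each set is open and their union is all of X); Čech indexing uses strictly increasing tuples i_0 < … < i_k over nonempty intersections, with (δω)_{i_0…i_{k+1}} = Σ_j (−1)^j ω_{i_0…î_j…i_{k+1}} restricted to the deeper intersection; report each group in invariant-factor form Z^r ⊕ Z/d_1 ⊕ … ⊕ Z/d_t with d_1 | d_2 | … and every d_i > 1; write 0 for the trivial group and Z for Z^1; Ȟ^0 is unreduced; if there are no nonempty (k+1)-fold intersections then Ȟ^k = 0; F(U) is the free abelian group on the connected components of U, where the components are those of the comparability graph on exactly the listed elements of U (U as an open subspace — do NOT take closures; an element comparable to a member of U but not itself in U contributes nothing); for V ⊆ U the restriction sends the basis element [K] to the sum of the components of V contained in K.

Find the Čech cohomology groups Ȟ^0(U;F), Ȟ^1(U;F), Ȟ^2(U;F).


Ȟ^0 = Z; Ȟ^1 = Z^2; Ȟ^2 = 0

nerve simplices:
  V1={{q5},{q1,q5},{q4,q5},{q5,q6},{q4,q5,q6}} V2={{q2},{q6},{q7},{q1,q2},{q1,q7},{q2,q3},{q2,q6},{q4,q6},{q4,q7},{q5,q6},{q1,q2,q3},{q4,q5,q6}} V3={{q1},{q3},{q4},{q5},{q1,q2},{q1,q3},{q1,q5},{q1,q7},{q2,q3},{q4,q5},{q4,q6},{q4,q7},{q5,q6},{q1,q2,q3},{q4,q5,q6}} V4={{q6},{q2,q6},{q4,q6},{q5,q6},{q4,q5,q6}} V5={{q1},{q4},{q1,q2},{q1,q3},{q1,q5},{q1,q7},{q4,q5},{q4,q6},{q4,q7},{q1,q2,q3},{q4,q5,q6}}
  V12={{q5,q6},{q4,q5,q6}} V13={{q5},{q1,q5},{q4,q5},{q5,q6},{q4,q5,q6}} V14={{q5,q6},{q4,q5,q6}} V15={{q1,q5},{q4,q5},{q4,q5,q6}} V23={{q1,q2},{q1,q7},{q2,q3},{q4,q6},{q4,q7},{q5,q6},{q1,q2,q3},{q4,q5,q6}} V24={{q6},{q2,q6},{q4,q6},{q5,q6},{q4,q5,q6}} V25={{q1,q2},{q1,q7},{q4,q6},{q4,q7},{q1,q2,q3},{q4,q5,q6}} V34={{q4,q6},{q5,q6},{q4,q5,q6}} V35={{q1},{q4},{q1,q2},{q1,q3},{q1,q5},{q1,q7},{q4,q5},{q4,q6},{q4,q7},{q1,q2,q3},{q4,q5,q6}} V45={{q4,q6},{q4,q5,q6}}
  V123={{q5,q6},{q4,q5,q6}} V124={{q5,q6},{q4,q5,q6}} V125={{q4,q5,q6}} V134={{q5,q6},{q4,q5,q6}} V135={{q1,q5},{q4,q5},{q4,q5,q6}} V145={{q4,q5,q6}} V234={{q4,q6},{q5,q6},{q4,q5,q6}} V235={{q1,q2},{q1,q7},{q4,q6},{q4,q7},{q1,q2,q3},{q4,q5,q6}} V245={{q4,q6},{q4,q5,q6}} V345={{q4,q6},{q4,q5,q6}}
  V1234={{q5,q6},{q4,q5,q6}} V1235={{q4,q5,q6}} V1245={{q4,q5,q6}} V1345={{q4,q5,q6}} V2345={{q4,q6},{q4,q5,q6}}
  V12345={{q4,q5,q6}}
components per intersection:
  V1: {{q5},{q1,q5},{q4,q5},{q5,q6},{q4,q5,q6}}
  V2: {{q2},{q6},{q1,q2},{q2,q3},{q2,q6},{q4,q6},{q5,q6},{q1,q2,q3},{q4,q5,q6}} {{q7},{q1,q7},{q4,q7}}
  V3: {{q1},{q3},{q4},{q5},{q1,q2},{q1,q3},{q1,q5},{q1,q7},{q2,q3},{q4,q5},{q4,q6},{q4,q7},{q5,q6},{q1,q2,q3},{q4,q5,q6}}
  V4: {{q6},{q2,q6},{q4,q6},{q5,q6},{q4,q5,q6}}
  V5: {{q1},{q1,q2},{q1,q3},{q1,q5},{q1,q7},{q1,q2,q3}} {{q4},{q4,q5},{q4,q6},{q4,q7},{q4,q5,q6}}
  V12: {{q5,q6},{q4,q5,q6}}
  V13: {{q5},{q1,q5},{q4,q5},{q5,q6},{q4,q5,q6}}
  V14: {{q5,q6},{q4,q5,q6}}
  V15: {{q1,q5}} {{q4,q5},{q4,q5,q6}}
  V23: {{q1,q2},{q2,q3},{q1,q2,q3}} {{q1,q7}} {{q4,q6},{q5,q6},{q4,q5,q6}} {{q4,q7}}
  V24: {{q6},{q2,q6},{q4,q6},{q5,q6},{q4,q5,q6}}
  V25: {{q1,q2},{q1,q2,q3}} {{q1,q7}} {{q4,q6},{q4,q5,q6}} {{q4,q7}}
  V34: {{q4,q6},{q5,q6},{q4,q5,q6}}
  V35: {{q1},{q1,q2},{q1,q3},{q1,q5},{q1,q7},{q1,q2,q3}} {{q4},{q4,q5},{q4,q6},{q4,q7},{q4,q5,q6}}
  V45: {{q4,q6},{q4,q5,q6}}
  V123: {{q5,q6},{q4,q5,q6}}
  V124: {{q5,q6},{q4,q5,q6}}
  V125: {{q4,q5,q6}}
  V134: {{q5,q6},{q4,q5,q6}}
  V135: {{q1,q5}} {{q4,q5},{q4,q5,q6}}
  V145: {{q4,q5,q6}}
  V234: {{q4,q6},{q5,q6},{q4,q5,q6}}
  V235: {{q1,q2},{q1,q2,q3}} {{q1,q7}} {{q4,q6},{q4,q5,q6}} {{q4,q7}}
  V245: {{q4,q6},{q4,q5,q6}}
  V345: {{q4,q6},{q4,q5,q6}}
  V1234: {{q5,q6},{q4,q5,q6}}
  V1235: {{q4,q5,q6}}
  V1245: {{q4,q5,q6}}
  V1345: {{q4,q5,q6}}
  V2345: {{q4,q6},{q4,q5,q6}}
  V12345: {{q4,q5,q6}}
C dims 7,18,14,5; δ0: rk 6, SNF 1^6; δ1: rk 10, SNF 1^10; δ2: rk 4, SNF 1^4
degree 0: 7−6−0 = 1 → Ȟ^0 ≅ Z
degree 1: 18−10−6 = 2 → Ȟ^1 ≅ Z^2
degree 2: 14−4−10 = 0 → Ȟ^2 ≅ 0


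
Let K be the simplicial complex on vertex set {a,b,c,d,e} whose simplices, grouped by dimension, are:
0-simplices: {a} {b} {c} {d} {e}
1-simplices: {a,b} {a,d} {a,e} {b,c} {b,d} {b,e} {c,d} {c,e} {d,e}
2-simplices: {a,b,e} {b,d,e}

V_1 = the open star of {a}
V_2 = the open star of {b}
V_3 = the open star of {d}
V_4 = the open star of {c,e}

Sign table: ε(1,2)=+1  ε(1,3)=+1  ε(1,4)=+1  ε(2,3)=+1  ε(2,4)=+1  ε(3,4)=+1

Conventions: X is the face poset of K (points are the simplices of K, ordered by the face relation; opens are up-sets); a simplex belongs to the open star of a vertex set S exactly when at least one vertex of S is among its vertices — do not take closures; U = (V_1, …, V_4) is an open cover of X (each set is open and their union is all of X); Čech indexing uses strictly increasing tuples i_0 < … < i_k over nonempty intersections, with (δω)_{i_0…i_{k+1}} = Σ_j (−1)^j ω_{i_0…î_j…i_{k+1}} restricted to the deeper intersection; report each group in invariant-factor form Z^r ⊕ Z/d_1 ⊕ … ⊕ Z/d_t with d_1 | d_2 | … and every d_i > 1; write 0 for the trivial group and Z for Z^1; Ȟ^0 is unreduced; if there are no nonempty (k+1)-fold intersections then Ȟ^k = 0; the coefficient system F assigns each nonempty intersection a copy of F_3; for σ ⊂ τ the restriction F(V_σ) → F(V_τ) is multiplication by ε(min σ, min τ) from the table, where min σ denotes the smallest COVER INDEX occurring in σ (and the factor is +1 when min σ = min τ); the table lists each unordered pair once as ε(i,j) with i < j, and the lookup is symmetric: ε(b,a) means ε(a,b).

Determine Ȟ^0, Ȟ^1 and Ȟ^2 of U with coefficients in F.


intersection data:
  V1={{a},{a,b},{a,d},{a,e},{a,b,e}} V2={{b},{a,b},{b,c},{b,d},{b,e},{a,b,e},{b,d,e}} V3={{d},{a,d},{b,d},{c,d},{d,e},{b,d,e}} V4={{c},{e},{a,e},{b,c},{b,e},{c,d},{c,e},{d,e},{a,b,e},{b,d,e}}
  V12={{a,b},{a,b,e}} V13={{a,d}} V14={{a,e},{a,b,e}} V23={{b,d},{b,d,e}} V24={{b,c},{b,e},{a,b,e},{b,d,e}} V34={{c,d},{d,e},{b,d,e}}
  V124={{a,b,e}} V234={{b,d,e}}
C dims 4,6,2; δ0: rk_F3 3; δ1: rk_F3 2
Ȟ^0 = (4 − 3) − 0 = 1, so Ȟ^0 ≅ Z/3
Ȟ^1 = (6 − 2) − 3 = 1, so Ȟ^1 ≅ Z/3
Ȟ^2 = (2 − 0) − 2 = 0, so Ȟ^2 ≅ 0

Ȟ^0 = Z/3; Ȟ^1 = Z/3; Ȟ^2 = 0


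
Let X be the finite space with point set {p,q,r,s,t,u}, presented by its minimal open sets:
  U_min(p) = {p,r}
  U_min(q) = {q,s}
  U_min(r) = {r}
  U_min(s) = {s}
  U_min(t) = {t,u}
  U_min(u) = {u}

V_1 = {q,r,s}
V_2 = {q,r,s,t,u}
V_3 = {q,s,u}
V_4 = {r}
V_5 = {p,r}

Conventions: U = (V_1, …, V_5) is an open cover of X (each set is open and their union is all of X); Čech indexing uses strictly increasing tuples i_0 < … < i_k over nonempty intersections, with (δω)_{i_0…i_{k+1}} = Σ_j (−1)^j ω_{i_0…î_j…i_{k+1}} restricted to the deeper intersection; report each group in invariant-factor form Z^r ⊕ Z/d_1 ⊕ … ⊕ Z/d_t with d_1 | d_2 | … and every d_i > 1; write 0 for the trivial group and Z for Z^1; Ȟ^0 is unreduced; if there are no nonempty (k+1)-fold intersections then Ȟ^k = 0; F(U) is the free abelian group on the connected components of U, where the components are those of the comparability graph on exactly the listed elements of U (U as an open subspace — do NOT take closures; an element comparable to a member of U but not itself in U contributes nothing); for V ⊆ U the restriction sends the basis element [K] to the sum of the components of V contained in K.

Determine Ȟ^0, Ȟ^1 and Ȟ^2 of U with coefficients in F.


Ȟ^0 = Z^3; Ȟ^1 = 0; Ȟ^2 = 0

nerve of the cover:
  V12={q,r,s} V13={q,s} V14={r} V15={r} V23={q,s,u} V24={r} V25={r} V45={r}
  V123={q,s} V124={r} V125={r} V145={r} V245={r}
  V1245={r}
components per intersection:
  V1: {q,s} {r}
  V2: {q,s} {r} {t,u}
  V3: {q,s} {u}
  V4: {r}
  V5: {p,r}
  V12: {q,s} {r}
  V13: {q,s}
  V14: {r}
  V15: {r}
  V23: {q,s} {u}
  V24: {r}
  V25: {r}
  V45: {r}
  V123: {q,s}
  V124: {r}
  V125: {r}
  V145: {r}
  V245: {r}
  V1245: {r}
C dims 9,10,5,1; δ0: rk 6, SNF 1^6; δ1: rk 4, SNF 1^4; δ2: rk 1, SNF 1^1
Ȟ^0 = (9 − 6) − 0 = 3, so Ȟ^0 ≅ Z^3
Ȟ^1 = (10 − 4) − 6 = 0, so Ȟ^1 ≅ 0
Ȟ^2 = (5 − 1) − 4 = 0, so Ȟ^2 ≅ 0


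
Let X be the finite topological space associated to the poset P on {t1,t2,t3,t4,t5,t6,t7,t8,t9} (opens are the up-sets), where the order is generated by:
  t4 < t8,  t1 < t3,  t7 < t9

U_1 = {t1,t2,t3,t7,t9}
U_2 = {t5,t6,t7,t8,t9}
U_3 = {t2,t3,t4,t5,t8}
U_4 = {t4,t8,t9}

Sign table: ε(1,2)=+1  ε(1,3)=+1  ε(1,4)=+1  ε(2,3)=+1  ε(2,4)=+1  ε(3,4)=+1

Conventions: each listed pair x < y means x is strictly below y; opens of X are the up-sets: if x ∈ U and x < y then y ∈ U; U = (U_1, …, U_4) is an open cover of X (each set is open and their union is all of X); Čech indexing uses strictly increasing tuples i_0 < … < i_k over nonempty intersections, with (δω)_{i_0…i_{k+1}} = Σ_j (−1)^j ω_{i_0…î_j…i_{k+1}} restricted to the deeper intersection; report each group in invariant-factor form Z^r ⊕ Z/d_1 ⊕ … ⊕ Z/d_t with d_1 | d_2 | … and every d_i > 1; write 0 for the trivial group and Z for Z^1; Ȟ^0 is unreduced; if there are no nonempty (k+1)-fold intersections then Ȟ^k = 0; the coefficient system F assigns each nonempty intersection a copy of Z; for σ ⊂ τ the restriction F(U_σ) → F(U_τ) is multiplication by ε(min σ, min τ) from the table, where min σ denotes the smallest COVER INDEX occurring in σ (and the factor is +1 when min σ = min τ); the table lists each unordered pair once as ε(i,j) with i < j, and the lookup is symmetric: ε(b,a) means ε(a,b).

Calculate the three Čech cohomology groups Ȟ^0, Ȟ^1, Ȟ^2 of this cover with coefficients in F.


nerve of the cover:
  U12={t7,t9} U13={t2,t3} U14={t9} U23={t5,t8} U24={t8,t9} U34={t4,t8}
  U124={t9} U234={t8}
C dims 4,6,2; δ0: rk 3, SNF 1^3; δ1: rk 2, SNF 1^2
Ȟ^0 = (4 − 3) − 0 = 1, so Ȟ^0 ≅ Z
Ȟ^1 = (6 − 2) − 3 = 1, so Ȟ^1 ≅ Z
Ȟ^2 = (2 − 0) − 2 = 0, so Ȟ^2 ≅ 0

Ȟ^0(U;F) ≅ Z, Ȟ^1(U;F) ≅ Z, Ȟ^2(U;F) ≅ 0
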